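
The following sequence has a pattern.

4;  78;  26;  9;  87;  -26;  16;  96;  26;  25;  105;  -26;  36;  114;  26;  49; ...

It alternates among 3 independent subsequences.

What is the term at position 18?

Split by position mod 3 into 3 tracks.
Track A = 4, 9, 16, 25, 36, 49: the squares 2², 3², 4², ….
Track B = 78, 87, 96, 105, 114: adding 9 each time.
Track C = 26, -26, 26, -26, 26: alternating ±26.
Position 18 → track C, term 6 = -26.

-26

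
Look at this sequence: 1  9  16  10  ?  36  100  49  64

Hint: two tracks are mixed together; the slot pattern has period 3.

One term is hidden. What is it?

25

The slot pattern repeats as ABB (period 3), so there are 2 interleaved tracks.
Track A: 1, 10, 100. Powers of 10.
Track B: 9, 16, ?, 36, 49, 64. Consecutive squares n² from n = 3.
Track B's pattern makes the blank 25.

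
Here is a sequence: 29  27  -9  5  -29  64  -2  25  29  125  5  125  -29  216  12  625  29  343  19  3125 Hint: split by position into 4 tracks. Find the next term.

-29

Split by position mod 4: positions 1, 5, 9, … form one track, and each other residue class forms its own.
Track A = 29, -29, 29, -29, 29: the oscillation 29·(−1)^(n+1).
Track B = 27, 64, 125, 216, 343: perfect cubes starting at 3³.
Track C = -9, -2, 5, 12, 19: adding 7 each time.
Track D = 5, 25, 125, 625, 3125: powers of 5.
Term 21 comes from track A (its 6th entry): -29.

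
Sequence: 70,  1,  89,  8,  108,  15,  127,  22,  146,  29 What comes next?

Split by position mod 2 into 2 tracks.
Stream A = 70, 89, 108, 127, 146: arithmetic with common difference +19.
Stream B = 1, 8, 15, 22, 29: arithmetic, step +7.
The 11th slot belongs to stream A; its 6th term is 165.

165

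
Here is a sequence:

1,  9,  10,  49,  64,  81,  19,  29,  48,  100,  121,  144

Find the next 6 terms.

The slot pattern repeats as AAABBB (period 6), so there are 2 interleaved tracks.
Stream A is 1, 9, 10, 19, 29, 48, which is a Fibonacci-like recurrence a_n = a_{n-1} + a_{n-2}.
Stream B is 49, 64, 81, 100, 121, 144, which is consecutive squares n² from n = 7.
Position 13 falls in stream A as its term 7, giving 77.
Position 14 → stream A, term 8 = 125.
Term 15 comes from stream A (its 9th entry): 202.
Term 16 comes from stream B (its 7th entry): 169.
The 17th slot belongs to stream B; its 8th term is 196.
Position 18 → stream B, term 9 = 225.

77, 125, 202, 169, 196, 225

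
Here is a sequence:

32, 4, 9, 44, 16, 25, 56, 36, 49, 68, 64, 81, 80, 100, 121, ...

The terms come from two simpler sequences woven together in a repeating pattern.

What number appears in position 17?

144

Positions follow the repeating pattern ABB; grouping by letter gives 2 tracks.
Track A = 32, 44, 56, 68, 80: arithmetic with common difference +12.
Track B = 4, 9, 16, 25, 36, 49, 64, 81, 100, 121: perfect squares starting at 2².
Position 17 falls in track B as its term 11, giving 144.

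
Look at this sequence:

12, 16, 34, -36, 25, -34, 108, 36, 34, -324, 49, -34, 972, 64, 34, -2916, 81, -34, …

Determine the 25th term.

78732

Split by position mod 3 into 3 tracks.
Track A = 12, -36, 108, -324, 972, -2916: geometric, ×-3 each step.
Track B = 16, 25, 36, 49, 64, 81: consecutive squares n² from n = 4.
Track C = 34, -34, 34, -34, 34, -34: alternating ±34.
Position 25 → track A, term 9 = 78732.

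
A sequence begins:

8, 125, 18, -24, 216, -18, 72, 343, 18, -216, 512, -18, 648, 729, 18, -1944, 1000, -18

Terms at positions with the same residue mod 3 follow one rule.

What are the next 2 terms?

5832, 1331

Read the sequence 3 terms at a time; column i is its own pattern.
Track A = 8, -24, 72, -216, 648, -1944: a geometric progression (common ratio -3).
Track B = 125, 216, 343, 512, 729, 1000: the cubes 5³, 6³, 7³, ….
Track C = 18, -18, 18, -18, 18, -18: alternating ±18.
Term 19 comes from track A (its 7th entry): 5832.
The 20th slot belongs to track B; its 7th term is 1331.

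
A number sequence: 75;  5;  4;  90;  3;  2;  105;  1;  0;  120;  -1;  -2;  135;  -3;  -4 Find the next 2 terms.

150, -5

The slot pattern repeats as ABB (period 3), so there are 2 interleaved tracks.
Track A: 75, 90, 105, 120, 135 (adding 15 each time).
Track B: 5, 4, 3, 2, 1, 0, -1, -2, -3, -4 (arithmetic, step −1).
Position 16 → track A, term 6 = 150.
Position 17 falls in track B as its term 11, giving -5.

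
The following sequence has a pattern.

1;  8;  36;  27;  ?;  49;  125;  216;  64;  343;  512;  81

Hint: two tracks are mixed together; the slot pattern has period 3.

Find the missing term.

64

Reading positions in blocks of 3 reveals the pattern AAB — 2 tracks woven together.
Subsequence A: 1, 8, 27, ?, 125, 216, 343, 512 — the cubes 1³, 2³, 3³, ….
Subsequence B: 36, 49, 64, 81 — consecutive squares n² from n = 6.
Subsequence A's pattern makes the blank 64.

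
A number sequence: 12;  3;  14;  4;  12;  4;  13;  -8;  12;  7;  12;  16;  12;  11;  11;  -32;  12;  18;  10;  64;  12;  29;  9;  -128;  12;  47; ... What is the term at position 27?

8

Split by position mod 4 into 4 tracks.
Track A: 12, 12, 12, 12, 12, 12, 12 — always 12.
Track B: 3, 4, 7, 11, 18, 29, 47 — each term equals the sum of the previous two.
Track C: 14, 13, 12, 11, 10, 9 — linear: a_n = 15 − n.
Track D: 4, -8, 16, -32, 64, -128 — geometric, ×-2 each step.
Term 27 comes from track C (its 7th entry): 8.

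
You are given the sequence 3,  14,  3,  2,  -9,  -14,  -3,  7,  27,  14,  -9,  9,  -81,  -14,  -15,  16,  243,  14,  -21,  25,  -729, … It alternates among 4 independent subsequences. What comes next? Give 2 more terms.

-14, -27

Read the sequence 4 terms at a time; column i is its own pattern.
Stream A: 3, -9, 27, -81, 243, -729 (geometric with ratio -3).
Stream B: 14, -14, 14, -14, 14 (the oscillation 14·(−1)^(n+1)).
Stream C: 3, -3, -9, -15, -21 (subtracting 6 each time).
Stream D: 2, 7, 9, 16, 25 (each term equals the sum of the previous two).
Position 22 → stream B, term 6 = -14.
Term 23 comes from stream C (its 6th entry): -27.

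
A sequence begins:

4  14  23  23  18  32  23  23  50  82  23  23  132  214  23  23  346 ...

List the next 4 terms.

Reading positions in blocks of 4 reveals the pattern AABB — 2 tracks woven together.
Track A = 4, 14, 18, 32, 50, 82, 132, 214, 346: Fibonacci-style (each term is the sum of the two before it).
Track B = 23, 23, 23, 23, 23, 23, 23, 23: the constant sequence 23.
The 18th slot belongs to track A; its 10th term is 560.
Term 19 comes from track B (its 9th entry): 23.
The 20th slot belongs to track B; its 10th term is 23.
Position 21 falls in track A as its term 11, giving 906.

560, 23, 23, 906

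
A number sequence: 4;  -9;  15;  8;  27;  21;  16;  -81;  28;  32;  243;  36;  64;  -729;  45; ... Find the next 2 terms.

128, 2187

Split by position mod 3: positions 1, 4, 7, … form one track, and each other residue class forms its own.
Subsequence A = 4, 8, 16, 32, 64: successive powers of 2.
Subsequence B = -9, 27, -81, 243, -729: geometric, ×-3 each step.
Subsequence C = 15, 21, 28, 36, 45: triangular numbers n(n+1)/2 for n = 5, 6, ….
The 16th slot belongs to subsequence A; its 6th term is 128.
The 17th slot belongs to subsequence B; its 6th term is 2187.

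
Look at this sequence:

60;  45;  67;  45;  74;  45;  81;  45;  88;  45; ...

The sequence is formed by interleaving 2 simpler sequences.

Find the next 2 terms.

Split by position mod 2 into 2 tracks.
Stream A: 60, 67, 74, 81, 88 (adding 7 each time).
Stream B: 45, 45, 45, 45, 45 (the constant sequence 45).
Position 11 → stream A, term 6 = 95.
The 12th slot belongs to stream B; its 6th term is 45.

95, 45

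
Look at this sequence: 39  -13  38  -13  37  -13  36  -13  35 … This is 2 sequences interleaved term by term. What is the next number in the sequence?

-13

Split by position mod 2 into 2 tracks.
Track A: 39, 38, 37, 36, 35 (subtracting 1 each time).
Track B: -13, -13, -13, -13 (always -13).
Position 10 → track B, term 5 = -13.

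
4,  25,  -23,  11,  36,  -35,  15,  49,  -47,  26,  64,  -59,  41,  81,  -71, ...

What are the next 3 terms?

67, 100, -83

Taking every 3rd term gives 3 separate tracks.
Subsequence A: 4, 11, 15, 26, 41 (each term equals the sum of the previous two).
Subsequence B: 25, 36, 49, 64, 81 (the squares 5², 6², 7², …).
Subsequence C: -23, -35, -47, -59, -71 (arithmetic with common difference −12).
The 16th slot belongs to subsequence A; its 6th term is 67.
Position 17 → subsequence B, term 6 = 100.
Term 18 comes from subsequence C (its 6th entry): -83.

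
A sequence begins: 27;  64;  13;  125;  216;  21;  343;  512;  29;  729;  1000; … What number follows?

Positions follow the repeating pattern AAB; grouping by letter gives 2 tracks.
Stream A is 27, 64, 125, 216, 343, 512, 729, 1000, which is the cubes 3³, 4³, 5³, ….
Stream B is 13, 21, 29, which is adding 8 each time.
Term 12 comes from stream B (its 4th entry): 37.

37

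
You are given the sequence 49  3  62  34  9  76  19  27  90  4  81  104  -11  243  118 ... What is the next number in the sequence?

Read the sequence 3 terms at a time; column i is its own pattern.
Track A = 49, 34, 19, 4, -11: arithmetic with common difference −15.
Track B = 3, 9, 27, 81, 243: powers 3^1, 3^2, 3^3, ….
Track C = 62, 76, 90, 104, 118: arithmetic, step +14.
The 16th slot belongs to track A; its 6th term is -26.

-26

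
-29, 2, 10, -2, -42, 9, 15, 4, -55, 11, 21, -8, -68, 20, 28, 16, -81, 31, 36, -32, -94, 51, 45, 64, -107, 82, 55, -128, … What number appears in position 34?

215

Read the sequence 4 terms at a time; column i is its own pattern.
Stream A: -29, -42, -55, -68, -81, -94, -107 — arithmetic with common difference −13.
Stream B: 2, 9, 11, 20, 31, 51, 82 — Fibonacci-style (each term is the sum of the two before it).
Stream C: 10, 15, 21, 28, 36, 45, 55 — triangular numbers n(n+1)/2 for n = 4, 5, ….
Stream D: -2, 4, -8, 16, -32, 64, -128 — geometric, ×-2 each step.
Term 34 comes from stream B (its 9th entry): 215.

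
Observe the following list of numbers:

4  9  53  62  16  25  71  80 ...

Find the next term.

36

Reading positions in blocks of 4 reveals the pattern AABB — 2 tracks woven together.
Stream A is 4, 9, 16, 25, which is consecutive squares n² from n = 2.
Stream B is 53, 62, 71, 80, which is adding 9 each time.
The 9th slot belongs to stream A; its 5th term is 36.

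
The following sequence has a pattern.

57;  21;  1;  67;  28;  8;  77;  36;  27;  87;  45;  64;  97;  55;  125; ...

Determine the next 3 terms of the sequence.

107, 66, 216

Taking every 3rd term gives 3 separate tracks.
Track A is 57, 67, 77, 87, 97, which is arithmetic, step +10.
Track B is 21, 28, 36, 45, 55, which is the triangular numbers T_6, T_7, ….
Track C is 1, 8, 27, 64, 125, which is the cubes 1³, 2³, 3³, ….
The 16th slot belongs to track A; its 6th term is 107.
Position 17 → track B, term 6 = 66.
Position 18 → track C, term 6 = 216.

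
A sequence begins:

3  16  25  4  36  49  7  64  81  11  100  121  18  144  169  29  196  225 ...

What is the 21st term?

289

The slot pattern repeats as ABB (period 3), so there are 2 interleaved tracks.
Stream A: 3, 4, 7, 11, 18, 29 — Fibonacci-style (each term is the sum of the two before it).
Stream B: 16, 25, 36, 49, 64, 81, 100, 121, 144, 169, 196, 225 — consecutive squares n² from n = 4.
Position 21 falls in stream B as its term 14, giving 289.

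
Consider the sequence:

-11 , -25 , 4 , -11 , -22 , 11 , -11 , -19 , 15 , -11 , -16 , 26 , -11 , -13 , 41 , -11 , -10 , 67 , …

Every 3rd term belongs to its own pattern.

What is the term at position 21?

108

Split by position mod 3: positions 1, 4, 7, … form one track, and each other residue class forms its own.
Subsequence A = -11, -11, -11, -11, -11, -11: constant -11.
Subsequence B = -25, -22, -19, -16, -13, -10: arithmetic with common difference +3.
Subsequence C = 4, 11, 15, 26, 41, 67: a Fibonacci-like recurrence a_n = a_{n-1} + a_{n-2}.
Position 21 → subsequence C, term 7 = 108.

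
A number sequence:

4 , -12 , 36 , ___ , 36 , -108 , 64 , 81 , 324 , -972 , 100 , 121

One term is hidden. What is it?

Positions follow the repeating pattern AABB; grouping by letter gives 2 tracks.
Subsequence A: 4, -12, 36, -108, 324, -972 (geometric with ratio -3).
Subsequence B: 36, ?, 64, 81, 100, 121 (perfect squares starting at 6²).
Subsequence B's pattern makes the blank 49.

49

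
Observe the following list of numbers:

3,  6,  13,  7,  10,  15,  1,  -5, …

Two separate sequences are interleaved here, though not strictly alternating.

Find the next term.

21

Positions follow the repeating pattern AABB; grouping by letter gives 2 tracks.
Track A: 3, 6, 10, 15. Triangular numbers n(n+1)/2 for n = 2, 3, ….
Track B: 13, 7, 1, -5. Arithmetic with common difference −6.
Term 9 comes from track A (its 5th entry): 21.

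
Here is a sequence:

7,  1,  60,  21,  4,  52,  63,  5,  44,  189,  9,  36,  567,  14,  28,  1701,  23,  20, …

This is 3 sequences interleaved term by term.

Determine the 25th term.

Split by position mod 3 into 3 tracks.
Subsequence A: 7, 21, 63, 189, 567, 1701 — geometric, ×3 each step.
Subsequence B: 1, 4, 5, 9, 14, 23 — each term equals the sum of the previous two.
Subsequence C: 60, 52, 44, 36, 28, 20 — arithmetic, step −8.
Position 25 → subsequence A, term 9 = 45927.

45927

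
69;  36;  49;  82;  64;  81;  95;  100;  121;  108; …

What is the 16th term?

The slot pattern repeats as ABB (period 3), so there are 2 interleaved tracks.
Subsequence A = 69, 82, 95, 108: arithmetic, step +13.
Subsequence B = 36, 49, 64, 81, 100, 121: the squares 6², 7², 8², ….
The 16th slot belongs to subsequence A; its 6th term is 134.

134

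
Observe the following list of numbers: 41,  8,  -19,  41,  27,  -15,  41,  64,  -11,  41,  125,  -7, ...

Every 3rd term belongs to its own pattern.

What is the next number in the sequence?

Split by position mod 3 into 3 tracks.
Subsequence A: 41, 41, 41, 41 (always 41).
Subsequence B: 8, 27, 64, 125 (perfect cubes starting at 2³).
Subsequence C: -19, -15, -11, -7 (arithmetic, step +4).
Position 13 falls in subsequence A as its term 5, giving 41.

41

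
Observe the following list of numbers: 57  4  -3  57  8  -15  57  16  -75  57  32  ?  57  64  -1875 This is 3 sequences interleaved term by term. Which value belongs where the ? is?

-375

The terms cycle through 3 interleaved subsequences.
Subsequence A = 57, 57, 57, 57, 57: always 57.
Subsequence B = 4, 8, 16, 32, 64: powers of 2.
Subsequence C = -3, -15, -75, ?, -1875: geometric, ×5 each step.
The gap is subsequence C's term 4; the rule gives -375.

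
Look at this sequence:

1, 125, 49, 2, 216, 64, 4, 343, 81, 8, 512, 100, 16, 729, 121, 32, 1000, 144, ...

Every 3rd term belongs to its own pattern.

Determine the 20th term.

1331

Read the sequence 3 terms at a time; column i is its own pattern.
Stream A: 1, 2, 4, 8, 16, 32 (powers of 2).
Stream B: 125, 216, 343, 512, 729, 1000 (the cubes 5³, 6³, 7³, …).
Stream C: 49, 64, 81, 100, 121, 144 (perfect squares starting at 7²).
Position 20 falls in stream B as its term 7, giving 1331.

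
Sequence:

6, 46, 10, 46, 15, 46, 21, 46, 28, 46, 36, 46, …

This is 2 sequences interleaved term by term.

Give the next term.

45

Odd-indexed and even-indexed terms follow separate rules.
Stream A: 6, 10, 15, 21, 28, 36 (triangular numbers n(n+1)/2 for n = 3, 4, …).
Stream B: 46, 46, 46, 46, 46, 46 (the constant sequence 46).
Term 13 comes from stream A (its 7th entry): 45.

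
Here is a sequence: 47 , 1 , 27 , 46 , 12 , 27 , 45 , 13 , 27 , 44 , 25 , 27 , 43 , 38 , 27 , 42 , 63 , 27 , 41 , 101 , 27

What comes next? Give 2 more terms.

40, 164

The terms cycle through 3 interleaved subsequences.
Track A is 47, 46, 45, 44, 43, 42, 41, which is arithmetic with common difference −1.
Track B is 1, 12, 13, 25, 38, 63, 101, which is each term equals the sum of the previous two.
Track C is 27, 27, 27, 27, 27, 27, 27, which is the constant sequence 27.
Term 22 comes from track A (its 8th entry): 40.
Position 23 → track B, term 8 = 164.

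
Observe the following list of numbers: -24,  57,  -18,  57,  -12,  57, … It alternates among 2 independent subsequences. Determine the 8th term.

57

Split by position mod 2 into 2 tracks.
Stream A = -24, -18, -12: arithmetic with common difference +6.
Stream B = 57, 57, 57: the constant sequence 57.
Position 8 falls in stream B as its term 4, giving 57.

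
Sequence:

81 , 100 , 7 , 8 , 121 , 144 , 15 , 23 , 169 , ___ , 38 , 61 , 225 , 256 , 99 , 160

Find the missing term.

Reading positions in blocks of 4 reveals the pattern AABB — 2 tracks woven together.
Track A: 81, 100, 121, 144, 169, ?, 225, 256 (perfect squares starting at 9²).
Track B: 7, 8, 15, 23, 38, 61, 99, 160 (Fibonacci-style (each term is the sum of the two before it)).
So the missing entry in track A is 196.

196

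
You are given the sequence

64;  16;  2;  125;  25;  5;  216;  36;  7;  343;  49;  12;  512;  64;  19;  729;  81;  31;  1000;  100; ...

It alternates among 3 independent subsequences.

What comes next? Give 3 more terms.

50, 1331, 121

Split by position mod 3: positions 1, 4, 7, … form one track, and each other residue class forms its own.
Subsequence A = 64, 125, 216, 343, 512, 729, 1000: perfect cubes starting at 4³.
Subsequence B = 16, 25, 36, 49, 64, 81, 100: consecutive squares n² from n = 4.
Subsequence C = 2, 5, 7, 12, 19, 31: each term equals the sum of the previous two.
The 21st slot belongs to subsequence C; its 7th term is 50.
Position 22 falls in subsequence A as its term 8, giving 1331.
Position 23 falls in subsequence B as its term 8, giving 121.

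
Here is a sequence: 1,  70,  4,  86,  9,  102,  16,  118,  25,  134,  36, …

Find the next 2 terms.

The terms cycle through 2 interleaved subsequences.
Track A: 1, 4, 9, 16, 25, 36 — the squares 1², 2², 3², ….
Track B: 70, 86, 102, 118, 134 — arithmetic with common difference +16.
Position 12 → track B, term 6 = 150.
Position 13 → track A, term 7 = 49.

150, 49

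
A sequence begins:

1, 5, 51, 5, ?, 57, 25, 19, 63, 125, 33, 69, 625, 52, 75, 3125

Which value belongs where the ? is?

Taking every 3rd term gives 3 separate tracks.
Track A = 1, 5, 25, 125, 625, 3125: powers of 5.
Track B = 5, ?, 19, 33, 52: Fibonacci-style (each term is the sum of the two before it).
Track C = 51, 57, 63, 69, 75: adding 6 each time.
The gap is track B's term 2; the rule gives 14.

14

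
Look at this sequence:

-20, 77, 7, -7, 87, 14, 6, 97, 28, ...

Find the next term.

Read the sequence 3 terms at a time; column i is its own pattern.
Track A: -20, -7, 6. Arithmetic, step +13.
Track B: 77, 87, 97. Arithmetic with common difference +10.
Track C: 7, 14, 28. A geometric progression (common ratio 2).
The 10th slot belongs to track A; its 4th term is 19.

19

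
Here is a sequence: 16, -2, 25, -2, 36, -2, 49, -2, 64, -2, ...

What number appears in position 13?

100

The terms cycle through 2 interleaved subsequences.
Track A: 16, 25, 36, 49, 64. Perfect squares starting at 4².
Track B: -2, -2, -2, -2, -2. The constant sequence -2.
Position 13 → track A, term 7 = 100.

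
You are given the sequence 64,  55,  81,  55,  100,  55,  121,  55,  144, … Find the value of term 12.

The terms cycle through 2 interleaved subsequences.
Track A: 64, 81, 100, 121, 144 (the squares 8², 9², 10², …).
Track B: 55, 55, 55, 55 (the constant sequence 55).
Term 12 comes from track B (its 6th entry): 55.

55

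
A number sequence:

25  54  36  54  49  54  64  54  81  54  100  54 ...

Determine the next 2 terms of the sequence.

The terms cycle through 2 interleaved subsequences.
Track A = 25, 36, 49, 64, 81, 100: consecutive squares n² from n = 5.
Track B = 54, 54, 54, 54, 54, 54: constant 54.
Position 13 falls in track A as its term 7, giving 121.
The 14th slot belongs to track B; its 7th term is 54.

121, 54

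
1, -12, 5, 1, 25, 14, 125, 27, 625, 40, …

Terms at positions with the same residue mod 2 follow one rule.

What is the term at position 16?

Odd-indexed and even-indexed terms follow separate rules.
Subsequence A: 1, 5, 25, 125, 625. Powers of 5.
Subsequence B: -12, 1, 14, 27, 40. Adding 13 each time.
The 16th slot belongs to subsequence B; its 8th term is 79.

79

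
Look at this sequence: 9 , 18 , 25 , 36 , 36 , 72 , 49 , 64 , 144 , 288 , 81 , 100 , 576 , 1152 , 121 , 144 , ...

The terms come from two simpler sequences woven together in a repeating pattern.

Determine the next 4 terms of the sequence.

Positions follow the repeating pattern AABB; grouping by letter gives 2 tracks.
Stream A = 9, 18, 36, 72, 144, 288, 576, 1152: a geometric progression (common ratio 2).
Stream B = 25, 36, 49, 64, 81, 100, 121, 144: the squares 5², 6², 7², ….
Term 17 comes from stream A (its 9th entry): 2304.
The 18th slot belongs to stream A; its 10th term is 4608.
Position 19 falls in stream B as its term 9, giving 169.
The 20th slot belongs to stream B; its 10th term is 196.

2304, 4608, 169, 196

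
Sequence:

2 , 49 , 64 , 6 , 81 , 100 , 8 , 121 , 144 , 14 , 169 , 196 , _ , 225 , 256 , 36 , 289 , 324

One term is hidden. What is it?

22

Positions follow the repeating pattern ABB; grouping by letter gives 2 tracks.
Subsequence A is 2, 6, 8, 14, ?, 36, which is Fibonacci-style (each term is the sum of the two before it).
Subsequence B is 49, 64, 81, 100, 121, 144, 169, 196, 225, 256, 289, 324, which is consecutive squares n² from n = 7.
So the missing entry in subsequence A is 22.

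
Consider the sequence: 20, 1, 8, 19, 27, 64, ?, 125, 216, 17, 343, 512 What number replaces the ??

18

The slot pattern repeats as ABB (period 3), so there are 2 interleaved tracks.
Subsequence A: 20, 19, ?, 17 — subtracting 1 each time.
Subsequence B: 1, 8, 27, 64, 125, 216, 343, 512 — the cubes 1³, 2³, 3³, ….
So the missing entry in subsequence A is 18.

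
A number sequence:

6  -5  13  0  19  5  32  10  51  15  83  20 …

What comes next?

Split by position mod 2 into 2 tracks.
Subsequence A: 6, 13, 19, 32, 51, 83 (Fibonacci-style (each term is the sum of the two before it)).
Subsequence B: -5, 0, 5, 10, 15, 20 (arithmetic, step +5).
Position 13 → subsequence A, term 7 = 134.

134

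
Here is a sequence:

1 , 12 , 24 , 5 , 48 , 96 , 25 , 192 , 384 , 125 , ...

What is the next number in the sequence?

Positions follow the repeating pattern ABB; grouping by letter gives 2 tracks.
Subsequence A is 1, 5, 25, 125, which is powers of 5.
Subsequence B is 12, 24, 48, 96, 192, 384, which is geometric with ratio 2.
Term 11 comes from subsequence B (its 7th entry): 768.

768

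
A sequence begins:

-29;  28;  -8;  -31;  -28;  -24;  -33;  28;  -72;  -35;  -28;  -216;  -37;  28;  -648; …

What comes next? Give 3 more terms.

-39, -28, -1944

Read the sequence 3 terms at a time; column i is its own pattern.
Stream A: -29, -31, -33, -35, -37 (arithmetic, step −2).
Stream B: 28, -28, 28, -28, 28 (oscillating between 28 and -28).
Stream C: -8, -24, -72, -216, -648 (a geometric progression (common ratio 3)).
Term 16 comes from stream A (its 6th entry): -39.
Position 17 → stream B, term 6 = -28.
Position 18 → stream C, term 6 = -1944.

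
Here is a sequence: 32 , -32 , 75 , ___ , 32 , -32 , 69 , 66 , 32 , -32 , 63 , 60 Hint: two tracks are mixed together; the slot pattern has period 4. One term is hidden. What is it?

The slot pattern repeats as AABB (period 4), so there are 2 interleaved tracks.
Subsequence A: 32, -32, 32, -32, 32, -32. Alternating ±32.
Subsequence B: 75, ?, 69, 66, 63, 60. Subtracting 3 each time.
Subsequence B's pattern makes the blank 72.

72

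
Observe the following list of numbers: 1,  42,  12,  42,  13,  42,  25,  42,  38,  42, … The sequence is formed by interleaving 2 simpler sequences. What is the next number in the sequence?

63

Positions 1, 3, 5, … form one subsequence and positions 2, 4, 6, … form another.
Track A: 1, 12, 13, 25, 38 (a Fibonacci-like recurrence a_n = a_{n-1} + a_{n-2}).
Track B: 42, 42, 42, 42, 42 (the constant sequence 42).
Term 11 comes from track A (its 6th entry): 63.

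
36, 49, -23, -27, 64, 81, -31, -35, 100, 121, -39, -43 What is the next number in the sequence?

144

The slot pattern repeats as AABB (period 4), so there are 2 interleaved tracks.
Track A: 36, 49, 64, 81, 100, 121 (perfect squares starting at 6²).
Track B: -23, -27, -31, -35, -39, -43 (linear: a_n = -19 − 4·n).
Term 13 comes from track A (its 7th entry): 144.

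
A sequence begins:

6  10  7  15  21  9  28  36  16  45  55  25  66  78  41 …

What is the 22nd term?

153

The slot pattern repeats as AAB (period 3), so there are 2 interleaved tracks.
Track A: 6, 10, 15, 21, 28, 36, 45, 55, 66, 78 — the triangular numbers T_3, T_4, ….
Track B: 7, 9, 16, 25, 41 — each term equals the sum of the previous two.
The 22nd slot belongs to track A; its 15th term is 153.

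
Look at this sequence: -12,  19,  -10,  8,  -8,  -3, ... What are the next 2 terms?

Positions 1, 3, 5, … form one subsequence and positions 2, 4, 6, … form another.
Track A: -12, -10, -8. Arithmetic with common difference +2.
Track B: 19, 8, -3. Subtracting 11 each time.
The 7th slot belongs to track A; its 4th term is -6.
The 8th slot belongs to track B; its 4th term is -14.

-6, -14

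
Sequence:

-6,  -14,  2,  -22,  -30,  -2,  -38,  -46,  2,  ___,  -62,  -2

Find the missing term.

The slot pattern repeats as AAB (period 3), so there are 2 interleaved tracks.
Subsequence A: -6, -14, -22, -30, -38, -46, ?, -62. Subtracting 8 each time.
Subsequence B: 2, -2, 2, -2. The oscillation 2·(−1)^(n+1).
So the missing entry in subsequence A is -54.

-54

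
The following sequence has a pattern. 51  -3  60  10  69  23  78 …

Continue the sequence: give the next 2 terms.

36, 87

Split by position mod 2 into 2 tracks.
Track A: 51, 60, 69, 78. Arithmetic, step +9.
Track B: -3, 10, 23. Linear: a_n = -16 + 13·n.
The 8th slot belongs to track B; its 4th term is 36.
Position 9 falls in track A as its term 5, giving 87.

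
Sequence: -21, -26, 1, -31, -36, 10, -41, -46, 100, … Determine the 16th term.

The slot pattern repeats as AAB (period 3), so there are 2 interleaved tracks.
Track A: -21, -26, -31, -36, -41, -46. Arithmetic, step −5.
Track B: 1, 10, 100. Powers of 10.
Position 16 falls in track A as its term 11, giving -71.

-71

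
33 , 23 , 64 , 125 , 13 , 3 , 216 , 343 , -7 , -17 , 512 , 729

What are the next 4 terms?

-27, -37, 1000, 1331

Positions follow the repeating pattern AABB; grouping by letter gives 2 tracks.
Stream A is 33, 23, 13, 3, -7, -17, which is arithmetic, step −10.
Stream B is 64, 125, 216, 343, 512, 729, which is perfect cubes starting at 4³.
The 13th slot belongs to stream A; its 7th term is -27.
The 14th slot belongs to stream A; its 8th term is -37.
Term 15 comes from stream B (its 7th entry): 1000.
The 16th slot belongs to stream B; its 8th term is 1331.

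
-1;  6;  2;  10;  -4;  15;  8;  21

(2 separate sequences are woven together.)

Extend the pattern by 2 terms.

-16, 28

Positions 1, 3, 5, … form one subsequence and positions 2, 4, 6, … form another.
Track A: -1, 2, -4, 8 (geometric with ratio -2).
Track B: 6, 10, 15, 21 (the triangular numbers T_3, T_4, …).
The 9th slot belongs to track A; its 5th term is -16.
Position 10 → track B, term 5 = 28.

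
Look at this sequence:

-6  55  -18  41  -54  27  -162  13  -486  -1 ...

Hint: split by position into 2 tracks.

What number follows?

The terms cycle through 2 interleaved subsequences.
Stream A: -6, -18, -54, -162, -486 (geometric with ratio 3).
Stream B: 55, 41, 27, 13, -1 (linear: a_n = 69 − 14·n).
Position 11 falls in stream A as its term 6, giving -1458.

-1458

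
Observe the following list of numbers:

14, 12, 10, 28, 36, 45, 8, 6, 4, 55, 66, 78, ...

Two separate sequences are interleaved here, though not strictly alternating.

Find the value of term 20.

-6

The slot pattern repeats as AAABBB (period 6), so there are 2 interleaved tracks.
Track A: 14, 12, 10, 8, 6, 4. Arithmetic with common difference −2.
Track B: 28, 36, 45, 55, 66, 78. The triangular numbers T_7, T_8, ….
Position 20 falls in track A as its term 11, giving -6.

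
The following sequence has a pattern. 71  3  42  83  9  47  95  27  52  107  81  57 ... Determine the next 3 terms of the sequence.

Read the sequence 3 terms at a time; column i is its own pattern.
Track A: 71, 83, 95, 107 (arithmetic, step +12).
Track B: 3, 9, 27, 81 (powers of 3).
Track C: 42, 47, 52, 57 (linear: a_n = 37 + 5·n).
Position 13 → track A, term 5 = 119.
The 14th slot belongs to track B; its 5th term is 243.
Term 15 comes from track C (its 5th entry): 62.

119, 243, 62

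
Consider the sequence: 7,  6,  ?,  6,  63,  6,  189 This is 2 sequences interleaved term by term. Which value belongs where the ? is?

21

Odd-indexed and even-indexed terms follow separate rules.
Track A: 7, ?, 63, 189 — geometric, ×3 each step.
Track B: 6, 6, 6 — always 6.
Track A's pattern makes the blank 21.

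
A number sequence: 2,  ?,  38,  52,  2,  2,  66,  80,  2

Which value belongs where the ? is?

2

Positions follow the repeating pattern AABB; grouping by letter gives 2 tracks.
Stream A: 2, ?, 2, 2, 2. Constant 2.
Stream B: 38, 52, 66, 80. Linear: a_n = 24 + 14·n.
Filling stream A at index 2 by its rule yields 2.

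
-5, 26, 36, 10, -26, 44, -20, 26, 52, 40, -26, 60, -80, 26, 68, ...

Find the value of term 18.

Split by position mod 3: positions 1, 4, 7, … form one track, and each other residue class forms its own.
Track A: -5, 10, -20, 40, -80 (geometric with ratio -2).
Track B: 26, -26, 26, -26, 26 (oscillating between 26 and -26).
Track C: 36, 44, 52, 60, 68 (arithmetic with common difference +8).
The 18th slot belongs to track C; its 6th term is 76.

76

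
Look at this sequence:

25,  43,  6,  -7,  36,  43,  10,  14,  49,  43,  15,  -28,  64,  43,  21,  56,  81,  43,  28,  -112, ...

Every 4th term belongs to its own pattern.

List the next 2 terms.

Split by position mod 4 into 4 tracks.
Subsequence A: 25, 36, 49, 64, 81. Perfect squares starting at 5².
Subsequence B: 43, 43, 43, 43, 43. Constant 43.
Subsequence C: 6, 10, 15, 21, 28. Triangular numbers starting at T_3.
Subsequence D: -7, 14, -28, 56, -112. Multiplying by -2 each time.
Term 21 comes from subsequence A (its 6th entry): 100.
Position 22 → subsequence B, term 6 = 43.

100, 43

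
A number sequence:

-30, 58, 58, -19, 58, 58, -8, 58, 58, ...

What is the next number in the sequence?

Reading positions in blocks of 3 reveals the pattern ABB — 2 tracks woven together.
Track A is -30, -19, -8, which is arithmetic with common difference +11.
Track B is 58, 58, 58, 58, 58, 58, which is always 58.
Position 10 → track A, term 4 = 3.

3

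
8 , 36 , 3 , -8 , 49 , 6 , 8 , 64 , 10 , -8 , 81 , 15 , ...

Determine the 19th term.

Read the sequence 3 terms at a time; column i is its own pattern.
Track A = 8, -8, 8, -8: the oscillation 8·(−1)^(n+1).
Track B = 36, 49, 64, 81: consecutive squares n² from n = 6.
Track C = 3, 6, 10, 15: triangular numbers n(n+1)/2 for n = 2, 3, ….
The 19th slot belongs to track A; its 7th term is 8.

8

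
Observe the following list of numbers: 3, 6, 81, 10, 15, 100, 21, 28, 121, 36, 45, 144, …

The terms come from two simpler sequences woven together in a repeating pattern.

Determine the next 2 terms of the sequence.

55, 66

Reading positions in blocks of 3 reveals the pattern AAB — 2 tracks woven together.
Track A: 3, 6, 10, 15, 21, 28, 36, 45 — triangular numbers starting at T_2.
Track B: 81, 100, 121, 144 — perfect squares starting at 9².
The 13th slot belongs to track A; its 9th term is 55.
Position 14 → track A, term 10 = 66.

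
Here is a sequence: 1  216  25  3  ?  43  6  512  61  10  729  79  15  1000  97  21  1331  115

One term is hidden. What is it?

The terms cycle through 3 interleaved subsequences.
Subsequence A is 1, 3, 6, 10, 15, 21, which is triangular numbers starting at T_1.
Subsequence B is 216, ?, 512, 729, 1000, 1331, which is the cubes 6³, 7³, 8³, ….
Subsequence C is 25, 43, 61, 79, 97, 115, which is linear: a_n = 7 + 18·n.
Filling subsequence B at index 2 by its rule yields 343.

343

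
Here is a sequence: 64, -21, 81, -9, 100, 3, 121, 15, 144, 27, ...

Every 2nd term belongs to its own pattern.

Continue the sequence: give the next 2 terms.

169, 39

Taking every 2nd term gives 2 separate tracks.
Stream A: 64, 81, 100, 121, 144 (perfect squares starting at 8²).
Stream B: -21, -9, 3, 15, 27 (arithmetic with common difference +12).
Position 11 falls in stream A as its term 6, giving 169.
Position 12 falls in stream B as its term 6, giving 39.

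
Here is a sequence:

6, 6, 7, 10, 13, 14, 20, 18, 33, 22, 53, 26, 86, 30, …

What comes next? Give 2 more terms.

139, 34

Odd-indexed and even-indexed terms follow separate rules.
Track A: 6, 7, 13, 20, 33, 53, 86 — a Fibonacci-like recurrence a_n = a_{n-1} + a_{n-2}.
Track B: 6, 10, 14, 18, 22, 26, 30 — linear: a_n = 2 + 4·n.
Term 15 comes from track A (its 8th entry): 139.
Position 16 → track B, term 8 = 34.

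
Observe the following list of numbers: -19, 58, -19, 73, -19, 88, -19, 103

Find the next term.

Taking every 2nd term gives 2 separate tracks.
Track A is -19, -19, -19, -19, which is constant -19.
Track B is 58, 73, 88, 103, which is arithmetic, step +15.
Term 9 comes from track A (its 5th entry): -19.

-19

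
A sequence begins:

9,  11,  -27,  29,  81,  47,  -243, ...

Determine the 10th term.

Odd-indexed and even-indexed terms follow separate rules.
Subsequence A is 9, -27, 81, -243, which is geometric, ×-3 each step.
Subsequence B is 11, 29, 47, which is arithmetic with common difference +18.
The 10th slot belongs to subsequence B; its 5th term is 83.

83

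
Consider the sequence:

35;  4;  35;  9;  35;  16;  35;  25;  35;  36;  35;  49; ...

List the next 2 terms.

Odd-indexed and even-indexed terms follow separate rules.
Subsequence A = 35, 35, 35, 35, 35, 35: constant 35.
Subsequence B = 4, 9, 16, 25, 36, 49: consecutive squares n² from n = 2.
Term 13 comes from subsequence A (its 7th entry): 35.
The 14th slot belongs to subsequence B; its 7th term is 64.

35, 64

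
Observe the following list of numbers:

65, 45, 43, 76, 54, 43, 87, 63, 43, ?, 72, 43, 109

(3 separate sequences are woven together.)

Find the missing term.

98

Taking every 3rd term gives 3 separate tracks.
Track A: 65, 76, 87, ?, 109 — arithmetic, step +11.
Track B: 45, 54, 63, 72 — adding 9 each time.
Track C: 43, 43, 43, 43 — always 43.
So the missing entry in track A is 98.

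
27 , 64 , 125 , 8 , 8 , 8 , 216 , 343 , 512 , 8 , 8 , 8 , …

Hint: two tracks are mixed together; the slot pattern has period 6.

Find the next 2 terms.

729, 1000

Positions follow the repeating pattern AAABBB; grouping by letter gives 2 tracks.
Track A: 27, 64, 125, 216, 343, 512 (the cubes 3³, 4³, 5³, …).
Track B: 8, 8, 8, 8, 8, 8 (always 8).
The 13th slot belongs to track A; its 7th term is 729.
Position 14 → track A, term 8 = 1000.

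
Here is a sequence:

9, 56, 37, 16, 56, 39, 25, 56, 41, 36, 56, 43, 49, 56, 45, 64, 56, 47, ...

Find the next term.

81

Split by position mod 3: positions 1, 4, 7, … form one track, and each other residue class forms its own.
Subsequence A = 9, 16, 25, 36, 49, 64: the squares 3², 4², 5², ….
Subsequence B = 56, 56, 56, 56, 56, 56: the constant sequence 56.
Subsequence C = 37, 39, 41, 43, 45, 47: arithmetic with common difference +2.
Position 19 → subsequence A, term 7 = 81.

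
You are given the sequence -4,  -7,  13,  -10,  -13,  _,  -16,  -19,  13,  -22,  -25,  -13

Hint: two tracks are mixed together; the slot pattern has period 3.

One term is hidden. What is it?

-13

Reading positions in blocks of 3 reveals the pattern AAB — 2 tracks woven together.
Track A: -4, -7, -10, -13, -16, -19, -22, -25. Linear: a_n = -1 − 3·n.
Track B: 13, ?, 13, -13. The oscillation 13·(−1)^(n+1).
Filling track B at index 2 by its rule yields -13.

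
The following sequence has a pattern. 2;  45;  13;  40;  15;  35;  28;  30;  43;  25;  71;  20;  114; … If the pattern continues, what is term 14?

15

Taking every 2nd term gives 2 separate tracks.
Track A: 2, 13, 15, 28, 43, 71, 114 (a Fibonacci-like recurrence a_n = a_{n-1} + a_{n-2}).
Track B: 45, 40, 35, 30, 25, 20 (arithmetic with common difference −5).
Position 14 falls in track B as its term 7, giving 15.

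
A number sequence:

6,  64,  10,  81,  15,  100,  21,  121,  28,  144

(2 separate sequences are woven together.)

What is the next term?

36

Positions 1, 3, 5, … form one subsequence and positions 2, 4, 6, … form another.
Track A: 6, 10, 15, 21, 28 — the triangular numbers T_3, T_4, ….
Track B: 64, 81, 100, 121, 144 — perfect squares starting at 8².
Term 11 comes from track A (its 6th entry): 36.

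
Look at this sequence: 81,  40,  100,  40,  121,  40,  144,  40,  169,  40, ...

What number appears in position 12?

40

The terms cycle through 2 interleaved subsequences.
Track A is 81, 100, 121, 144, 169, which is consecutive squares n² from n = 9.
Track B is 40, 40, 40, 40, 40, which is constant 40.
Position 12 falls in track B as its term 6, giving 40.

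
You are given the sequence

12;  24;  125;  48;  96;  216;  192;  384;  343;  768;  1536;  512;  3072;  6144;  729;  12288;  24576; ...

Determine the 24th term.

Reading positions in blocks of 3 reveals the pattern AAB — 2 tracks woven together.
Subsequence A is 12, 24, 48, 96, 192, 384, 768, 1536, 3072, 6144, 12288, 24576, which is a geometric progression (common ratio 2).
Subsequence B is 125, 216, 343, 512, 729, which is perfect cubes starting at 5³.
Position 24 → subsequence B, term 8 = 1728.

1728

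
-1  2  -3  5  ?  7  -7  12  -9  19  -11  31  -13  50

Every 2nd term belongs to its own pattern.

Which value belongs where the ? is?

-5

Positions 1, 3, 5, … form one subsequence and positions 2, 4, 6, … form another.
Track A is -1, -3, ?, -7, -9, -11, -13, which is subtracting 2 each time.
Track B is 2, 5, 7, 12, 19, 31, 50, which is each term equals the sum of the previous two.
So the missing entry in track A is -5.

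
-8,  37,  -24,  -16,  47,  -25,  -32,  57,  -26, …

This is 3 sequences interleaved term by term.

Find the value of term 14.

77

Read the sequence 3 terms at a time; column i is its own pattern.
Stream A: -8, -16, -32 (a geometric progression (common ratio 2)).
Stream B: 37, 47, 57 (arithmetic, step +10).
Stream C: -24, -25, -26 (arithmetic, step −1).
Position 14 falls in stream B as its term 5, giving 77.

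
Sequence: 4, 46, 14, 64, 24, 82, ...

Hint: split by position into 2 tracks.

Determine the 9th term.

Odd-indexed and even-indexed terms follow separate rules.
Stream A: 4, 14, 24 (arithmetic, step +10).
Stream B: 46, 64, 82 (arithmetic, step +18).
Position 9 → stream A, term 5 = 44.

44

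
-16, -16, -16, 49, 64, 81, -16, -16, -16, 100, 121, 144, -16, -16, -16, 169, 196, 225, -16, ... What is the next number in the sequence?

-16

Positions follow the repeating pattern AAABBB; grouping by letter gives 2 tracks.
Subsequence A = -16, -16, -16, -16, -16, -16, -16, -16, -16, -16: always -16.
Subsequence B = 49, 64, 81, 100, 121, 144, 169, 196, 225: perfect squares starting at 7².
The 20th slot belongs to subsequence A; its 11th term is -16.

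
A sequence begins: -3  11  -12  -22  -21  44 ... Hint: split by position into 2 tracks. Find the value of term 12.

-352

Odd-indexed and even-indexed terms follow separate rules.
Track A = -3, -12, -21: linear: a_n = 6 − 9·n.
Track B = 11, -22, 44: multiplying by -2 each time.
Position 12 falls in track B as its term 6, giving -352.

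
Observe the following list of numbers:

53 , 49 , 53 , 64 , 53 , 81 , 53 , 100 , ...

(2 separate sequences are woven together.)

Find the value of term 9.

Odd-indexed and even-indexed terms follow separate rules.
Subsequence A: 53, 53, 53, 53 — always 53.
Subsequence B: 49, 64, 81, 100 — the squares 7², 8², 9², ….
Position 9 falls in subsequence A as its term 5, giving 53.

53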